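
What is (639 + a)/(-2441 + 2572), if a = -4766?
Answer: -4127/131 ≈ -31.504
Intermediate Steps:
(639 + a)/(-2441 + 2572) = (639 - 4766)/(-2441 + 2572) = -4127/131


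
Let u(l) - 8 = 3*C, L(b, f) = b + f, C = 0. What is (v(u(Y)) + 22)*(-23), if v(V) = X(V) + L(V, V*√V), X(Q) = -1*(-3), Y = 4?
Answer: -759 - 368*√2 ≈ -1279.4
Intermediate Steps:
X(Q) = 3
u(l) = 8 (u(l) = 8 + 3*0 = 8 + 0 = 8)
v(V) = 3 + V + V^(3/2) (v(V) = 3 + (V + V*√V) = 3 + (V + V^(3/2)) = 3 + V + V^(3/2))
(v(u(Y)) + 22)*(-23) = ((3 + 8 + 8^(3/2)) + 22)*(-23) = ((3 + 8 + 16*√2) + 22)*(-23) = ((11 + 16*√2) + 22)*(-23) = (33 + 16*√2)*(-23) = -759 - 368*√2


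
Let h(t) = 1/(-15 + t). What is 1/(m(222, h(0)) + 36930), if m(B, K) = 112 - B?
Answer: 1/36820 ≈ 2.7159e-5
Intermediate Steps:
1/(m(222, h(0)) + 36930) = 1/((112 - 1*222) + 36930) = 1/((112 - 222) + 36930) = 1/(-110 + 36930) = 1/36820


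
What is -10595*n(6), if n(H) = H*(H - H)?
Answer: 0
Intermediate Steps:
n(H) = 0 (n(H) = H*0 = 0)
-10595*n(6) = -10595*0 = 0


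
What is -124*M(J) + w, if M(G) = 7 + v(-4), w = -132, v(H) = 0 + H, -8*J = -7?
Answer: -504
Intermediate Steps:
J = 7/8 (J = -1/8*(-7) = 7/8 ≈ 0.87500)
v(H) = H
M(G) = 3 (M(G) = 7 - 4 = 3)
-124*M(J) + w = -124*3 - 132 = -372 - 132 = -504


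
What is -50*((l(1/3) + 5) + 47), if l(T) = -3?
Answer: -2450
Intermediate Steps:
-50*((l(1/3) + 5) + 47) = -50*((-3 + 5) + 47) = -50*(2 + 47) = -50*49 = -2450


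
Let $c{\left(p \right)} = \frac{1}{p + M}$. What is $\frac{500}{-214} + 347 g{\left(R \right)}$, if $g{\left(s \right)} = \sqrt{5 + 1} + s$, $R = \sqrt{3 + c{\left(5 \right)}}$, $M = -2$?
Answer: $- \frac{250}{107} + 347 \sqrt{6} + \frac{347 \sqrt{30}}{3} \approx 1481.2$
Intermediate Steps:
$c{\left(p \right)} = \frac{1}{-2 + p}$ ($c{\left(p \right)} = \frac{1}{p - 2} = \frac{1}{-2 + p}$)
$R = \frac{\sqrt{30}}{3}$ ($R = \sqrt{3 + \frac{1}{-2 + 5}} = \sqrt{3 + \frac{1}{3}} = \sqrt{\frac{10}{3}} = \frac{\sqrt{30}}{3} \approx 1.8257$)
$g{\left(s \right)} = s + \sqrt{6}$ ($g{\left(s \right)} = \sqrt{6} + s = s + \sqrt{6}$)
$\frac{500}{-214} + 347 g{\left(R \right)} = \frac{500}{-214} + 347 \left(\frac{\sqrt{30}}{3} + \sqrt{6}\right) = 500 \left(- \frac{1}{214}\right) + 347 \left(\sqrt{6} + \frac{\sqrt{30}}{3}\right) = - \frac{250}{107} + \left(347 \sqrt{6} + \frac{347 \sqrt{30}}{3}\right) = - \frac{250}{107} + 347 \sqrt{6} + \frac{347 \sqrt{30}}{3}$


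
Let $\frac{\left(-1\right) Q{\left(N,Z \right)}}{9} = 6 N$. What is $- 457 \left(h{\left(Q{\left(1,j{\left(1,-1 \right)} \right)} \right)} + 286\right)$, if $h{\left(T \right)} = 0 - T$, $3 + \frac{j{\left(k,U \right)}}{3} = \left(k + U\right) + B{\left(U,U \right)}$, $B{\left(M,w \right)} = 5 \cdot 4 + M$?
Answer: $-155380$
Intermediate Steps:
$B{\left(M,w \right)} = 20 + M$
$j{\left(k,U \right)} = 51 + 3 k + 6 U$ ($j{\left(k,U \right)} = -9 + 3 \left(\left(k + U\right) + \left(20 + U\right)\right) = -9 + 3 \left(\left(U + k\right) + \left(20 + U\right)\right) = -9 + 3 \left(20 + k + 2 U\right) = -9 + \left(60 + 3 k + 6 U\right) = 51 + 3 k + 6 U$)
$Q{\left(N,Z \right)} = - 54 N$ ($Q{\left(N,Z \right)} = - 9 \cdot 6 N = - 54 N$)
$h{\left(T \right)} = - T$
$- 457 \left(h{\left(Q{\left(1,j{\left(1,-1 \right)} \right)} \right)} + 286\right) = - 457 \left(- \left(-54\right) 1 + 286\right) = - 457 \left(\left(-1\right) \left(-54\right) + 286\right) = - 457 \left(54 + 286\right) = \left(-457\right) 340 = -155380$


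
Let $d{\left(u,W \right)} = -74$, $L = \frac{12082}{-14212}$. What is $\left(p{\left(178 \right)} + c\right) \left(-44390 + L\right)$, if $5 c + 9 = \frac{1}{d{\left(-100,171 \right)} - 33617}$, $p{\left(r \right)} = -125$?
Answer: $\frac{1347571573018239}{239408246} \approx 5.6288 \cdot 10^{6}$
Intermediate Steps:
$L = - \frac{6041}{7106}$ ($L = 12082 \left(- \frac{1}{14212}\right) = - \frac{6041}{7106} \approx -0.85013$)
$c = - \frac{60644}{33691}$ ($c = - \frac{9}{5} + \frac{1}{5 \left(-74 - 33617\right)} = - \frac{9}{5} + \frac{1}{5 \left(-33691\right)} = - \frac{9}{5} + \frac{1}{5} \left(- \frac{1}{33691}\right) = - \frac{9}{5} - \frac{1}{168455} = - \frac{60644}{33691} \approx -1.8$)
$\left(p{\left(178 \right)} + c\right) \left(-44390 + L\right) = \left(-125 - \frac{60644}{33691}\right) \left(-44390 - \frac{6041}{7106}\right) = \left(- \frac{4272019}{33691}\right) \left(- \frac{315441381}{7106}\right) = \frac{1347571573018239}{239408246}$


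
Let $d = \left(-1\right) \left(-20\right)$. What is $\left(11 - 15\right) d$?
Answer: $-80$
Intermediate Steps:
$d = 20$
$\left(11 - 15\right) d = \left(11 - 15\right) 20 = \left(-4\right) 20 = -80$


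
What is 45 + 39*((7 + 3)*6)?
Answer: 2385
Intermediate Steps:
45 + 39*((7 + 3)*6) = 45 + 39*(10*6) = 45 + 39*60 = 45 + 2340 = 2385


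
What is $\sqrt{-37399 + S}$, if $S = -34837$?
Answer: $2 i \sqrt{18059} \approx 268.77 i$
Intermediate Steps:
$\sqrt{-37399 + S} = \sqrt{-37399 - 34837} = \sqrt{-72236} = 2 i \sqrt{18059}$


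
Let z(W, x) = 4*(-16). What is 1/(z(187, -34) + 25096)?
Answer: 1/25032 ≈ 3.9949e-5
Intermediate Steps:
z(W, x) = -64
1/(z(187, -34) + 25096) = 1/(-64 + 25096) = 1/25032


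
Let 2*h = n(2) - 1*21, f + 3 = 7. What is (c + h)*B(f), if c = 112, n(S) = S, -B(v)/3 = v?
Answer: -1230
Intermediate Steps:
f = 4 (f = -3 + 7 = 4)
B(v) = -3*v
h = -19/2 (h = (2 - 1*21)/2 = (2 - 21)/2 = (½)*(-19) = -19/2 ≈ -9.5000)
(c + h)*B(f) = (112 - 19/2)*(-3*4) = (205/2)*(-12) = -1230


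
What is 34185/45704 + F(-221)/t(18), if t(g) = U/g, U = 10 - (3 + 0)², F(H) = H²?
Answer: 40180157337/45704 ≈ 8.7914e+5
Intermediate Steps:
U = 1 (U = 10 - 1*3² = 10 - 1*9 = 10 - 9 = 1)
t(g) = 1/g
34185/45704 + F(-221)/t(18) = 34185/45704 + (-221)²/(1/18) = 34185*(1/45704) + 48841/(1/18) = 34185/45704 + 48841*18 = 34185/45704 + 879138 = 40180157337/45704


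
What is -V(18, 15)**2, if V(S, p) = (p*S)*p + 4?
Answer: -16434916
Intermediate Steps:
V(S, p) = 4 + S*p**2 (V(S, p) = (S*p)*p + 4 = S*p**2 + 4 = 4 + S*p**2)
-V(18, 15)**2 = -(4 + 18*15**2)**2 = -(4 + 18*225)**2 = -(4 + 4050)**2 = -1*4054**2 = -1*16434916 = -16434916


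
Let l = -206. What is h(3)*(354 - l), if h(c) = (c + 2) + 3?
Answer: 4480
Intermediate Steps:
h(c) = 5 + c (h(c) = (2 + c) + 3 = 5 + c)
h(3)*(354 - l) = (5 + 3)*(354 - 1*(-206)) = 8*(354 + 206) = 8*560 = 4480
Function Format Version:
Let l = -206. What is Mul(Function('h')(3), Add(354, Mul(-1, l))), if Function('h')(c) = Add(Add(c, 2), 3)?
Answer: 4480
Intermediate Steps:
Function('h')(c) = Add(5, c) (Function('h')(c) = Add(Add(2, c), 3) = Add(5, c))
Mul(Function('h')(3), Add(354, Mul(-1, l))) = Mul(Add(5, 3), Add(354, Mul(-1, -206))) = Mul(8, Add(354, 206)) = Mul(8, 560) = 4480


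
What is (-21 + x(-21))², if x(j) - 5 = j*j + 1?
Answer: 181476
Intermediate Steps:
x(j) = 6 + j² (x(j) = 5 + (j*j + 1) = 5 + (j² + 1) = 5 + (1 + j²) = 6 + j²)
(-21 + x(-21))² = (-21 + (6 + (-21)²))² = (-21 + (6 + 441))² = (-21 + 447)² = 426² = 181476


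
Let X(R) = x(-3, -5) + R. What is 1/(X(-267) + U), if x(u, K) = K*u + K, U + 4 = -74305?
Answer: -1/74566 ≈ -1.3411e-5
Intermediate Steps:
U = -74309 (U = -4 - 74305 = -74309)
x(u, K) = K + K*u
X(R) = 10 + R (X(R) = -5*(1 - 3) + R = -5*(-2) + R = 10 + R)
1/(X(-267) + U) = 1/((10 - 267) - 74309) = 1/(-257 - 74309) = 1/(-74566) = -1/74566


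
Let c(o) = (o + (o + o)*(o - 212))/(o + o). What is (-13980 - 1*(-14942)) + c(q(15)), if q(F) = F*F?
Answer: 1951/2 ≈ 975.50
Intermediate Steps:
q(F) = F²
c(o) = (o + 2*o*(-212 + o))/(2*o) (c(o) = (o + (2*o)*(-212 + o))/((2*o)) = (o + 2*o*(-212 + o))*(1/(2*o)) = (o + 2*o*(-212 + o))/(2*o))
(-13980 - 1*(-14942)) + c(q(15)) = (-13980 - 1*(-14942)) + (-423/2 + 15²) = (-13980 + 14942) + (-423/2 + 225) = 962 + 27/2 = 1951/2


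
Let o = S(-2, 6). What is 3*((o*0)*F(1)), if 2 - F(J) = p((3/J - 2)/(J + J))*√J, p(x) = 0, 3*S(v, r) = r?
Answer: 0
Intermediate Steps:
S(v, r) = r/3
o = 2 (o = (⅓)*6 = 2)
F(J) = 2 (F(J) = 2 - 0*√J = 2 - 1*0 = 2 + 0 = 2)
3*((o*0)*F(1)) = 3*((2*0)*2) = 3*(0*2) = 3*0 = 0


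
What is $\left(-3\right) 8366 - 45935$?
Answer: $-71033$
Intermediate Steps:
$\left(-3\right) 8366 - 45935 = -25098 - 45935 = -71033$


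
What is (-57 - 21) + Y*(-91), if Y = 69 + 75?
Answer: -13182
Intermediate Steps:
Y = 144
(-57 - 21) + Y*(-91) = (-57 - 21) + 144*(-91) = -78 - 13104 = -13182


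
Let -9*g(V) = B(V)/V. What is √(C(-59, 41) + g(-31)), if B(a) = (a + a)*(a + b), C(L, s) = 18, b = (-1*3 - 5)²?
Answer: 4*√6/3 ≈ 3.2660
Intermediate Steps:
b = 64 (b = (-3 - 5)² = (-8)² = 64)
B(a) = 2*a*(64 + a) (B(a) = (a + a)*(a + 64) = (2*a)*(64 + a) = 2*a*(64 + a))
g(V) = -128/9 - 2*V/9 (g(V) = -2*V*(64 + V)/(9*V) = -(128 + 2*V)/9 = -128/9 - 2*V/9)
√(C(-59, 41) + g(-31)) = √(18 + (-128/9 - 2/9*(-31))) = √(18 + (-128/9 + 62/9)) = √(18 - 22/3) = √(32/3) = 4*√6/3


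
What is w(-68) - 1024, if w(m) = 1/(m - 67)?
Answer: -138241/135 ≈ -1024.0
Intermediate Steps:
w(m) = 1/(-67 + m)
w(-68) - 1024 = 1/(-67 - 68) - 1024 = 1/(-135) - 1024 = -1/135 - 1024 = -138241/135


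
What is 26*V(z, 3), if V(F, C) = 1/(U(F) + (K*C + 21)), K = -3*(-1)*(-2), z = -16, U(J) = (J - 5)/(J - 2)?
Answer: 156/25 ≈ 6.2400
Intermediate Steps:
U(J) = (-5 + J)/(-2 + J)
K = -6 (K = 3*(-2) = -6)
V(F, C) = 1/(21 - 6*C + (-5 + F)/(-2 + F)) (V(F, C) = 1/((-5 + F)/(-2 + F) + (-6*C + 21)) = 1/((-5 + F)/(-2 + F) + (21 - 6*C)) = 1/(21 - 6*C + (-5 + F)/(-2 + F)))
26*V(z, 3) = 26*((-2 - 16)/(-5 - 16 + 3*(-2 - 16)*(7 - 2*3))) = 26*(-18/(-5 - 16 + 3*(-18)*(7 - 6))) = 26*(-18/(-5 - 16 + 3*(-18)*1)) = 26*(-18/(-5 - 16 - 54)) = 26*(-18/(-75)) = 26*(-1/75*(-18)) = 26*(6/25) = 156/25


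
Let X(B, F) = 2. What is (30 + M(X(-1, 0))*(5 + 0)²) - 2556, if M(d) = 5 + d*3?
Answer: -2251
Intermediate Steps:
M(d) = 5 + 3*d
(30 + M(X(-1, 0))*(5 + 0)²) - 2556 = (30 + (5 + 3*2)*(5 + 0)²) - 2556 = (30 + (5 + 6)*5²) - 2556 = (30 + 11*25) - 2556 = (30 + 275) - 2556 = 305 - 2556 = -2251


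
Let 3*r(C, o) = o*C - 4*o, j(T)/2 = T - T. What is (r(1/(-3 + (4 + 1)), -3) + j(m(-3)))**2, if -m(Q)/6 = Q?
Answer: 49/4 ≈ 12.250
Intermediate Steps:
m(Q) = -6*Q
j(T) = 0 (j(T) = 2*(T - T) = 2*0 = 0)
r(C, o) = -4*o/3 + C*o/3 (r(C, o) = (o*C - 4*o)/3 = (C*o - 4*o)/3 = (-4*o + C*o)/3 = -4*o/3 + C*o/3)
(r(1/(-3 + (4 + 1)), -3) + j(m(-3)))**2 = ((1/3)*(-3)*(-4 + 1/(-3 + (4 + 1))) + 0)**2 = ((1/3)*(-3)*(-4 + 1/(-3 + 5)) + 0)**2 = ((1/3)*(-3)*(-4 + 1/2) + 0)**2 = ((1/3)*(-3)*(-7/2) + 0)**2 = (7/2 + 0)**2 = (7/2)**2 = 49/4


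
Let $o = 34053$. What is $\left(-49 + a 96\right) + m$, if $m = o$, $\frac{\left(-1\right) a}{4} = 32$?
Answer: $21716$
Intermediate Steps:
$a = -128$ ($a = \left(-4\right) 32 = -128$)
$m = 34053$
$\left(-49 + a 96\right) + m = \left(-49 - 12288\right) + 34053 = -12337 + 34053 = 21716$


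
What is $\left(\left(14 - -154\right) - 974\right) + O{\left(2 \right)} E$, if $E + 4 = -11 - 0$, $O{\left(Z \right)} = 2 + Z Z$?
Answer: $-896$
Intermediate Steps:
$O{\left(Z \right)} = 2 + Z^{2}$
$E = -15$ ($E = -4 - 11 = -15$)
$\left(\left(14 - -154\right) - 974\right) + O{\left(2 \right)} E = \left(\left(14 - -154\right) - 974\right) + \left(2 + 2^{2}\right) \left(-15\right) = \left(\left(14 + 154\right) - 974\right) + \left(2 + 4\right) \left(-15\right) = \left(168 - 974\right) + 6 \left(-15\right) = -806 - 90 = -896$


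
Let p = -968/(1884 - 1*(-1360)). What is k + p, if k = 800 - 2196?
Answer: -1132398/811 ≈ -1396.3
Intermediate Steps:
p = -242/811 (p = -968/(1884 + 1360) = -968/3244 = -968*1/3244 = -242/811 ≈ -0.29840)
k = -1396
k + p = -1396 - 242/811 = -1132398/811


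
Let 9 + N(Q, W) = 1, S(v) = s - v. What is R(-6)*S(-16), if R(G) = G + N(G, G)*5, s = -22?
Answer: 276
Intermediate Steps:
S(v) = -22 - v
N(Q, W) = -8 (N(Q, W) = -9 + 1 = -8)
R(G) = -40 + G (R(G) = G - 8*5 = G - 40 = -40 + G)
R(-6)*S(-16) = (-40 - 6)*(-22 - 1*(-16)) = -46*(-22 + 16) = -46*(-6) = 276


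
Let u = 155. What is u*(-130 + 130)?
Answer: 0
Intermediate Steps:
u*(-130 + 130) = 155*(-130 + 130) = 155*0 = 0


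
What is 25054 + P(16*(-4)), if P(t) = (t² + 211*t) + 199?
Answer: 15845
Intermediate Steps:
P(t) = 199 + t² + 211*t
25054 + P(16*(-4)) = 25054 + (199 + (16*(-4))² + 211*(16*(-4))) = 25054 + (199 + (-64)² + 211*(-64)) = 25054 + (199 + 4096 - 13504) = 25054 - 9209 = 15845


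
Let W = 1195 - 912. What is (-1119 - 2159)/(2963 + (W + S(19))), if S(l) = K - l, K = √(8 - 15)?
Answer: -755579/743824 + 1639*I*√7/5206768 ≈ -1.0158 + 0.00083284*I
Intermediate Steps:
W = 283
K = I*√7 (K = √(-7) = I*√7 ≈ 2.6458*I)
S(l) = -l + I*√7 (S(l) = I*√7 - l = -l + I*√7)
(-1119 - 2159)/(2963 + (W + S(19))) = (-1119 - 2159)/(2963 + (283 + (-1*19 + I*√7))) = -3278/(2963 + (283 + (-19 + I*√7))) = -3278/(2963 + (264 + I*√7)) = -3278/(3227 + I*√7)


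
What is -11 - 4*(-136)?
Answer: 533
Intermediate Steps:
-11 - 4*(-136) = -11 + 544 = 533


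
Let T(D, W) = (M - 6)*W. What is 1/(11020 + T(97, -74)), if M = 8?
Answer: 1/10872 ≈ 9.1979e-5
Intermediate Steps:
T(D, W) = 2*W (T(D, W) = (8 - 6)*W = 2*W)
1/(11020 + T(97, -74)) = 1/(11020 + 2*(-74)) = 1/(11020 - 148) = 1/10872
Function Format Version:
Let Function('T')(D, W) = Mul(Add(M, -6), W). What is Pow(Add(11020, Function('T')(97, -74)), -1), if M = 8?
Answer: Rational(1, 10872) ≈ 9.1979e-5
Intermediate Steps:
Function('T')(D, W) = Mul(2, W) (Function('T')(D, W) = Mul(Add(8, -6), W) = Mul(2, W))
Pow(Add(11020, Function('T')(97, -74)), -1) = Pow(Add(11020, Mul(2, -74)), -1) = Pow(Add(11020, -148), -1) = Pow(10872, -1) = Rational(1, 10872)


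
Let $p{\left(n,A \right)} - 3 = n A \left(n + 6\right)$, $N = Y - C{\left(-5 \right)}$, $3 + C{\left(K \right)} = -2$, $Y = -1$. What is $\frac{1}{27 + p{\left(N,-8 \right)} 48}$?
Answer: $- \frac{1}{15189} \approx -6.5837 \cdot 10^{-5}$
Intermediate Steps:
$C{\left(K \right)} = -5$ ($C{\left(K \right)} = -3 - 2 = -5$)
$N = 4$ ($N = -1 - -5 = -1 + 5 = 4$)
$p{\left(n,A \right)} = 3 + A n \left(6 + n\right)$ ($p{\left(n,A \right)} = 3 + n A \left(n + 6\right) = 3 + A n \left(6 + n\right)$)
$\frac{1}{27 + p{\left(N,-8 \right)} 48} = \frac{1}{27 + \left(3 - 8 \cdot 4^{2} + 6 \left(-8\right) 4\right) 48} = \frac{1}{27 + \left(3 - 128 - 192\right) 48} = \frac{1}{27 - 15216} = \frac{1}{-15189} = - \frac{1}{15189}$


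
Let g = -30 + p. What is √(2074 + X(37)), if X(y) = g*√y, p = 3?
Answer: √(2074 - 27*√37) ≈ 43.701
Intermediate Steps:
g = -27 (g = -30 + 3 = -27)
X(y) = -27*√y
√(2074 + X(37)) = √(2074 - 27*√37)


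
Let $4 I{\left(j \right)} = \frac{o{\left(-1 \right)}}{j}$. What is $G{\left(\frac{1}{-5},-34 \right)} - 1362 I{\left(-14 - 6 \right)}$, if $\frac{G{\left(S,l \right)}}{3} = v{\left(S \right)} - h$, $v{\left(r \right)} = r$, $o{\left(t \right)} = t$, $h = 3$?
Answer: $- \frac{213}{8} \approx -26.625$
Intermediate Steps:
$I{\left(j \right)} = - \frac{1}{4 j}$ ($I{\left(j \right)} = \frac{\left(-1\right) \frac{1}{j}}{4} = - \frac{1}{4 j}$)
$G{\left(S,l \right)} = -9 + 3 S$ ($G{\left(S,l \right)} = 3 \left(S - 3\right) = 3 \left(-3 + S\right) = -9 + 3 S$)
$G{\left(\frac{1}{-5},-34 \right)} - 1362 I{\left(-14 - 6 \right)} = \left(-9 + \frac{3}{-5}\right) - 1362 \left(- \frac{1}{4 \left(-14 - 6\right)}\right) = \left(-9 + 3 \left(- \frac{1}{5}\right)\right) - 1362 \left(- \frac{1}{4 \left(-20\right)}\right) = \left(-9 - \frac{3}{5}\right) - 1362 \left(\left(- \frac{1}{4}\right) \left(- \frac{1}{20}\right)\right) = - \frac{48}{5} - \frac{681}{40} = - \frac{213}{8}$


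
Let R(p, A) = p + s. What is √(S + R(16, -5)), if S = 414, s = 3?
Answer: √433 ≈ 20.809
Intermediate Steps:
R(p, A) = 3 + p (R(p, A) = p + 3 = 3 + p)
√(S + R(16, -5)) = √(414 + (3 + 16)) = √(414 + 19) = √433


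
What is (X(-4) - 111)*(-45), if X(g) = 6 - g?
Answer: 4545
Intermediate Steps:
(X(-4) - 111)*(-45) = ((6 - 1*(-4)) - 111)*(-45) = ((6 + 4) - 111)*(-45) = (10 - 111)*(-45) = -101*(-45) = 4545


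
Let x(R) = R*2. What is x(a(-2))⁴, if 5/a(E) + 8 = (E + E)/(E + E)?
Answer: 10000/2401 ≈ 4.1649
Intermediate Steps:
a(E) = -5/7 (a(E) = 5/(-8 + (E + E)/(E + E)) = 5/(-8 + (2*E)/((2*E))) = 5/(-8 + (2*E)*(1/(2*E))) = 5/(-8 + 1) = 5/(-7) = 5*(-⅐) = -5/7)
x(R) = 2*R
x(a(-2))⁴ = (2*(-5/7))⁴ = (-10/7)⁴ = 10000/2401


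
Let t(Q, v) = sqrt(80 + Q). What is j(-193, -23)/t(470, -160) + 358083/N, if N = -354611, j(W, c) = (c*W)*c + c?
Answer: -358083/354611 - 10212*sqrt(22)/11 ≈ -4355.4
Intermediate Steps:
j(W, c) = c + W*c**2 (j(W, c) = (W*c)*c + c = W*c**2 + c = c + W*c**2)
j(-193, -23)/t(470, -160) + 358083/N = (-23*(1 - 193*(-23)))/(sqrt(80 + 470)) + 358083/(-354611) = (-23*(1 + 4439))/(sqrt(550)) + 358083*(-1/354611) = (-23*4440)/((5*sqrt(22))) - 358083/354611 = -10212*sqrt(22)/11 - 358083/354611 = -358083/354611 - 10212*sqrt(22)/11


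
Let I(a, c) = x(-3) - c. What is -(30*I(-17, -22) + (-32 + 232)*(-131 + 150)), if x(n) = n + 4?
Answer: -4490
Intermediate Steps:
x(n) = 4 + n
I(a, c) = 1 - c (I(a, c) = (4 - 3) - c = 1 - c)
-(30*I(-17, -22) + (-32 + 232)*(-131 + 150)) = -(30*(1 - 1*(-22)) + (-32 + 232)*(-131 + 150)) = -(30*(1 + 22) + 200*19) = -(30*23 + 3800) = -(690 + 3800) = -1*4490 = -4490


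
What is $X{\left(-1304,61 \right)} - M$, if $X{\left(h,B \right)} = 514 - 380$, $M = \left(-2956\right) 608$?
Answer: $1797382$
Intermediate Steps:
$M = -1797248$
$X{\left(h,B \right)} = 134$ ($X{\left(h,B \right)} = 514 - 380 = 134$)
$X{\left(-1304,61 \right)} - M = 134 - -1797248 = 134 + 1797248 = 1797382$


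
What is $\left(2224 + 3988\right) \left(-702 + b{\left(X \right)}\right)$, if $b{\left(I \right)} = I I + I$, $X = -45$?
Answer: $7938936$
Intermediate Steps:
$b{\left(I \right)} = I + I^{2}$ ($b{\left(I \right)} = I^{2} + I = I + I^{2}$)
$\left(2224 + 3988\right) \left(-702 + b{\left(X \right)}\right) = \left(2224 + 3988\right) \left(-702 - 45 \left(1 - 45\right)\right) = 6212 \left(-702 - -1980\right) = 6212 \left(-702 + 1980\right) = 6212 \cdot 1278 = 7938936$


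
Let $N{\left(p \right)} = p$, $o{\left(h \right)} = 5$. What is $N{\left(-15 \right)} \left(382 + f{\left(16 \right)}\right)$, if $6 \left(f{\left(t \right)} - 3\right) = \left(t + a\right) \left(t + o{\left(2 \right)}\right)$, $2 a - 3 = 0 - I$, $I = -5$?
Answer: $-6825$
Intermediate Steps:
$a = 4$ ($a = \frac{3}{2} + \frac{0 - -5}{2} = \frac{3}{2} + \frac{0 + 5}{2} = \frac{3}{2} + \frac{1}{2} \cdot 5 = \frac{3}{2} + \frac{5}{2} = 4$)
$f{\left(t \right)} = 3 + \frac{\left(4 + t\right) \left(5 + t\right)}{6}$ ($f{\left(t \right)} = 3 + \frac{\left(t + 4\right) \left(t + 5\right)}{6} = 3 + \frac{\left(4 + t\right) \left(5 + t\right)}{6}$)
$N{\left(-15 \right)} \left(382 + f{\left(16 \right)}\right) = - 15 \left(382 + \left(\frac{19}{3} + \frac{16^{2}}{6} + \frac{3}{2} \cdot 16\right)\right) = - 15 \left(382 + \left(\frac{19}{3} + \frac{1}{6} \cdot 256 + 24\right)\right) = - 15 \left(382 + \left(\frac{19}{3} + \frac{128}{3} + 24\right)\right) = - 15 \left(382 + 73\right) = \left(-15\right) 455 = -6825$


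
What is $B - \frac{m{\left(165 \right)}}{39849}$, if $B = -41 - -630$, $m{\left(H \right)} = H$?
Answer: $\frac{7823632}{13283} \approx 589.0$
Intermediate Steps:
$B = 589$ ($B = -41 + 630 = 589$)
$B - \frac{m{\left(165 \right)}}{39849} = 589 - \frac{165}{39849} = 589 - 165 \cdot \frac{1}{39849} = 589 - \frac{55}{13283} = \frac{7823632}{13283}$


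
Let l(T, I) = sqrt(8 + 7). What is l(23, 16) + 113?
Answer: 113 + sqrt(15) ≈ 116.87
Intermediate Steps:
l(T, I) = sqrt(15)
l(23, 16) + 113 = sqrt(15) + 113 = 113 + sqrt(15)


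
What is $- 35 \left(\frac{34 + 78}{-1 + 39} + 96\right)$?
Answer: $- \frac{65800}{19} \approx -3463.2$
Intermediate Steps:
$- 35 \left(\frac{34 + 78}{-1 + 39} + 96\right) = - 35 \left(\frac{112}{38} + 96\right) = - 35 \left(112 \cdot \frac{1}{38} + 96\right) = - 35 \left(\frac{56}{19} + 96\right) = \left(-35\right) \frac{1880}{19} = - \frac{65800}{19}$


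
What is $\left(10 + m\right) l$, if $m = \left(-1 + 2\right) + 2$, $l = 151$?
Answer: $1963$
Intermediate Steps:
$m = 3$ ($m = 1 + 2 = 3$)
$\left(10 + m\right) l = \left(10 + 3\right) 151 = 13 \cdot 151 = 1963$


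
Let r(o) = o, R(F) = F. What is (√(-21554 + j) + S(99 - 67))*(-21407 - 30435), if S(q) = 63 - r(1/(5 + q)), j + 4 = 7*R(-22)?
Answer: -120791860/37 - 207368*I*√1357 ≈ -3.2646e+6 - 7.6389e+6*I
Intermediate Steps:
j = -158 (j = -4 + 7*(-22) = -4 - 154 = -158)
S(q) = 63 - 1/(5 + q)
(√(-21554 + j) + S(99 - 67))*(-21407 - 30435) = (√(-21554 - 158) + (314 + 63*(99 - 67))/(5 + (99 - 67)))*(-21407 - 30435) = (√(-21712) + (314 + 63*32)/(5 + 32))*(-51842) = (4*I*√1357 + (314 + 2016)/37)*(-51842) = (4*I*√1357 + (1/37)*2330)*(-51842) = (4*I*√1357 + 2330/37)*(-51842) = (2330/37 + 4*I*√1357)*(-51842) = -120791860/37 - 207368*I*√1357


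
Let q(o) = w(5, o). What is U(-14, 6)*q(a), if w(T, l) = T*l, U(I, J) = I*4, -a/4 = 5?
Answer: 5600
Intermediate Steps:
a = -20 (a = -4*5 = -20)
U(I, J) = 4*I
q(o) = 5*o
U(-14, 6)*q(a) = (4*(-14))*(5*(-20)) = -56*(-100) = 5600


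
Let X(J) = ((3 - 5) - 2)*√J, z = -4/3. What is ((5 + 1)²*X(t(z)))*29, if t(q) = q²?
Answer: -5568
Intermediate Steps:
z = -4/3 (z = -4*⅓ = -4/3 ≈ -1.3333)
X(J) = -4*√J (X(J) = (-2 - 2)*√J = -4*√J)
((5 + 1)²*X(t(z)))*29 = ((5 + 1)²*(-4*√((-4/3)²)))*29 = (6²*(-4*√(16/9)))*29 = (36*(-4*4/3))*29 = (36*(-16/3))*29 = -192*29 = -5568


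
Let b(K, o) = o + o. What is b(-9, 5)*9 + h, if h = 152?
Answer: 242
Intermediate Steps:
b(K, o) = 2*o
b(-9, 5)*9 + h = (2*5)*9 + 152 = 10*9 + 152 = 90 + 152 = 242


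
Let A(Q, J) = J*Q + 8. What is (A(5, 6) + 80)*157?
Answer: 18526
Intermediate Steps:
A(Q, J) = 8 + J*Q
(A(5, 6) + 80)*157 = ((8 + 6*5) + 80)*157 = ((8 + 30) + 80)*157 = (38 + 80)*157 = 118*157 = 18526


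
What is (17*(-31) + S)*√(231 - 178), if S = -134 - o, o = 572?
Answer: -1233*√53 ≈ -8976.4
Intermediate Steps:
S = -706 (S = -134 - 1*572 = -134 - 572 = -706)
(17*(-31) + S)*√(231 - 178) = (17*(-31) - 706)*√(231 - 178) = (-527 - 706)*√53 = -1233*√53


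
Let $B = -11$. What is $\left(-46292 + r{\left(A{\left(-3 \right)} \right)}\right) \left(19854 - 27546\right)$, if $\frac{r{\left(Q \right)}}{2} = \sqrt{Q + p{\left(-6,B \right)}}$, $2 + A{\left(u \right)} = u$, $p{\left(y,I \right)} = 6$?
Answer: $356062680$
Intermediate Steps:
$A{\left(u \right)} = -2 + u$
$r{\left(Q \right)} = 2 \sqrt{6 + Q}$ ($r{\left(Q \right)} = 2 \sqrt{Q + 6} = 2 \sqrt{6 + Q}$)
$\left(-46292 + r{\left(A{\left(-3 \right)} \right)}\right) \left(19854 - 27546\right) = \left(-46292 + 2 \sqrt{6 - 5}\right) \left(19854 - 27546\right) = \left(-46292 + 2 \sqrt{6 - 5}\right) \left(-7692\right) = \left(-46292 + 2 \sqrt{1}\right) \left(-7692\right) = \left(-46292 + 2 \cdot 1\right) \left(-7692\right) = \left(-46292 + 2\right) \left(-7692\right) = \left(-46290\right) \left(-7692\right) = 356062680$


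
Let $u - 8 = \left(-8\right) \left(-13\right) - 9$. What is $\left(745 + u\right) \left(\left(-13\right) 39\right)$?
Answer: $-429936$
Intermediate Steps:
$u = 103$ ($u = 8 - -95 = 8 + \left(104 - 9\right) = 8 + 95 = 103$)
$\left(745 + u\right) \left(\left(-13\right) 39\right) = \left(745 + 103\right) \left(\left(-13\right) 39\right) = 848 \left(-507\right) = -429936$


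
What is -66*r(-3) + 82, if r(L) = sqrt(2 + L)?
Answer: 82 - 66*I ≈ 82.0 - 66.0*I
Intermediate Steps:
-66*r(-3) + 82 = -66*sqrt(2 - 3) + 82 = -66*I + 82 = 82 - 66*I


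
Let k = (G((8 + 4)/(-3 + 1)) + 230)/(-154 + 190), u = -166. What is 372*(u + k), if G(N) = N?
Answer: -178312/3 ≈ -59437.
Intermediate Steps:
k = 56/9 (k = ((8 + 4)/(-3 + 1) + 230)/(-154 + 190) = (12/(-2) + 230)/36 = (12*(-½) + 230)*(1/36) = (-6 + 230)*(1/36) = 224*(1/36) = 56/9 ≈ 6.2222)
372*(u + k) = 372*(-166 + 56/9) = 372*(-1438/9) = -178312/3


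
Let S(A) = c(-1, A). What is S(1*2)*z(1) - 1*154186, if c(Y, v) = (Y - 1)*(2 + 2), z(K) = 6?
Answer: -154234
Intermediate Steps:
c(Y, v) = -4 + 4*Y (c(Y, v) = (-1 + Y)*4 = -4 + 4*Y)
S(A) = -8 (S(A) = -4 + 4*(-1) = -4 - 4 = -8)
S(1*2)*z(1) - 1*154186 = -8*6 - 1*154186 = -48 - 154186 = -154234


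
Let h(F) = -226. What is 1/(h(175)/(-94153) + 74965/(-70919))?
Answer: -6677236607/7042151951 ≈ -0.94818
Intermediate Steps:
1/(h(175)/(-94153) + 74965/(-70919)) = 1/(-226/(-94153) + 74965/(-70919)) = 1/(-226*(-1/94153) + 74965*(-1/70919)) = 1/(226/94153 - 74965/70919) = 1/(-7042151951/6677236607) = -6677236607/7042151951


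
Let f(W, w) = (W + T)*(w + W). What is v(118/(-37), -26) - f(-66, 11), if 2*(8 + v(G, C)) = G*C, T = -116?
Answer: -369132/37 ≈ -9976.5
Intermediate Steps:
f(W, w) = (-116 + W)*(W + w) (f(W, w) = (W - 116)*(w + W) = (-116 + W)*(W + w))
v(G, C) = -8 + C*G/2 (v(G, C) = -8 + (G*C)/2 = -8 + (C*G)/2 = -8 + C*G/2)
v(118/(-37), -26) - f(-66, 11) = (-8 + (½)*(-26)*(118/(-37))) - ((-66)² - 116*(-66) - 116*11 - 66*11) = (-8 + (½)*(-26)*(118*(-1/37))) - (4356 + 7656 - 1276 - 726) = (-8 + (½)*(-26)*(-118/37)) - 1*10010 = (-8 + 1534/37) - 10010 = 1238/37 - 10010 = -369132/37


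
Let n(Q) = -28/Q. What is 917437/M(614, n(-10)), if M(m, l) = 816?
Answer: 917437/816 ≈ 1124.3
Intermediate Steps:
917437/M(614, n(-10)) = 917437/816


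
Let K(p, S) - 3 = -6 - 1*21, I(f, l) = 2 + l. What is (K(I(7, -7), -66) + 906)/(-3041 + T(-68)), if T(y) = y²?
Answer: 882/1583 ≈ 0.55717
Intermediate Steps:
K(p, S) = -24 (K(p, S) = 3 + (-6 - 1*21) = 3 + (-6 - 21) = 3 - 27 = -24)
(K(I(7, -7), -66) + 906)/(-3041 + T(-68)) = (-24 + 906)/(-3041 + (-68)²) = 882/(-3041 + 4624) = 882/1583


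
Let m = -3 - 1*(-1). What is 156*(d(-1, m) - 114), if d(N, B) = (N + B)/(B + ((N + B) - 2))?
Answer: -124020/7 ≈ -17717.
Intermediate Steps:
m = -2 (m = -3 + 1 = -2)
d(N, B) = (B + N)/(-2 + N + 2*B) (d(N, B) = (B + N)/(B + ((B + N) - 2)) = (B + N)/(B + (-2 + B + N)) = (B + N)/(-2 + N + 2*B))
156*(d(-1, m) - 114) = 156*((-2 - 1)/(-2 - 1 + 2*(-2)) - 114) = 156*(-3/(-2 - 1 - 4) - 114) = 156*(-3/(-7) - 114) = 156*(-1/7*(-3) - 114) = 156*(3/7 - 114) = 156*(-795/7) = -124020/7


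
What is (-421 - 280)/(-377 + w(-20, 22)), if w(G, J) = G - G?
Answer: 701/377 ≈ 1.8594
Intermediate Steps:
w(G, J) = 0
(-421 - 280)/(-377 + w(-20, 22)) = (-421 - 280)/(-377 + 0) = -701/(-377) = -701*(-1/377) = 701/377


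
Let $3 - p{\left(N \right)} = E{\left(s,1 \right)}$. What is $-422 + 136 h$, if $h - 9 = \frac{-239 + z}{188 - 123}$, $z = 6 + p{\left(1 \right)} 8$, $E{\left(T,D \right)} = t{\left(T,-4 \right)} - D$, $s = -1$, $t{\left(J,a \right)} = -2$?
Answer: $\frac{5394}{13} \approx 414.92$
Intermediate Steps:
$E{\left(T,D \right)} = -2 - D$
$p{\left(N \right)} = 6$ ($p{\left(N \right)} = 3 - \left(-2 - 1\right) = 3 - -3 = 3 + 3 = 6$)
$z = 54$ ($z = 6 + 6 \cdot 8 = 6 + 48 = 54$)
$h = \frac{80}{13}$ ($h = 9 + \frac{-239 + 54}{188 - 123} = 9 - \frac{185}{65} = 9 - \frac{37}{13} = \frac{80}{13} \approx 6.1538$)
$-422 + 136 h = -422 + 136 \cdot \frac{80}{13} = -422 + \frac{10880}{13} = \frac{5394}{13}$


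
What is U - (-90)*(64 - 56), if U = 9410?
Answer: 10130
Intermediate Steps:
U - (-90)*(64 - 56) = 9410 - (-90)*(64 - 56) = 9410 - (-90)*8 = 9410 - 1*(-720) = 9410 + 720 = 10130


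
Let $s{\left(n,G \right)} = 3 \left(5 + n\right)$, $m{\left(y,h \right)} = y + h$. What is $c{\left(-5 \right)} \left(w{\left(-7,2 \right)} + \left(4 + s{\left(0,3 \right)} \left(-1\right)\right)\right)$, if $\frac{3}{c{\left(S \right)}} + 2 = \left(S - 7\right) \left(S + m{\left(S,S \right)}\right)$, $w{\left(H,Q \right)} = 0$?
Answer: $- \frac{33}{178} \approx -0.18539$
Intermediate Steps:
$m{\left(y,h \right)} = h + y$
$s{\left(n,G \right)} = 15 + 3 n$
$c{\left(S \right)} = \frac{3}{-2 + 3 S \left(-7 + S\right)}$ ($c{\left(S \right)} = \frac{3}{-2 + \left(S - 7\right) \left(S + \left(S + S\right)\right)} = \frac{3}{-2 + \left(-7 + S\right) \left(S + 2 S\right)} = \frac{3}{-2 + \left(-7 + S\right) 3 S} = \frac{3}{-2 + 3 S \left(-7 + S\right)}$)
$c{\left(-5 \right)} \left(w{\left(-7,2 \right)} + \left(4 + s{\left(0,3 \right)} \left(-1\right)\right)\right) = \frac{3}{-2 - -105 + 3 \left(-5\right)^{2}} \left(0 + \left(4 + \left(15 + 3 \cdot 0\right) \left(-1\right)\right)\right) = \frac{3}{-2 + 105 + 3 \cdot 25} \left(0 + \left(4 + \left(15 + 0\right) \left(-1\right)\right)\right) = \frac{3}{-2 + 105 + 75} \left(0 + \left(4 + 15 \left(-1\right)\right)\right) = \frac{3}{178} \left(0 + \left(4 - 15\right)\right) = 3 \cdot \frac{1}{178} \left(0 - 11\right) = \frac{3}{178} \left(-11\right) = - \frac{33}{178}$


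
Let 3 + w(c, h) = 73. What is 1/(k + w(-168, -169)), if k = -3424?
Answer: -1/3354 ≈ -0.00029815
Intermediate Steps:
w(c, h) = 70 (w(c, h) = -3 + 73 = 70)
1/(k + w(-168, -169)) = 1/(-3424 + 70) = 1/(-3354) = -1/3354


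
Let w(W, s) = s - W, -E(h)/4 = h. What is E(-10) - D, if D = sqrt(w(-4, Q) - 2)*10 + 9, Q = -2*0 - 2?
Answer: 31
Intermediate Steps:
E(h) = -4*h
Q = -2 (Q = 0 - 2 = -2)
D = 9 (D = sqrt((-2 - 1*(-4)) - 2)*10 + 9 = sqrt((-2 + 4) - 2)*10 + 9 = sqrt(2 - 2)*10 + 9 = sqrt(0)*10 + 9 = 0*10 + 9 = 0 + 9 = 9)
E(-10) - D = -4*(-10) - 1*9 = 40 - 9 = 31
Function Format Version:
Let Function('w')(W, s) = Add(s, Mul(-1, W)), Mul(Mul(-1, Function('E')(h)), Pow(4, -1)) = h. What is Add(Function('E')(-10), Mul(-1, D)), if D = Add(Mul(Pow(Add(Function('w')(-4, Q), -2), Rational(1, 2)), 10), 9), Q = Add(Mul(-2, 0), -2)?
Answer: 31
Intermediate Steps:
Function('E')(h) = Mul(-4, h)
Q = -2 (Q = Add(0, -2) = -2)
D = 9 (D = Add(Mul(Pow(Add(Add(-2, Mul(-1, -4)), -2), Rational(1, 2)), 10), 9) = Add(Mul(Pow(Add(Add(-2, 4), -2), Rational(1, 2)), 10), 9) = Add(Mul(Pow(Add(2, -2), Rational(1, 2)), 10), 9) = Add(Mul(Pow(0, Rational(1, 2)), 10), 9) = Add(Mul(0, 10), 9) = Add(0, 9) = 9)
Add(Function('E')(-10), Mul(-1, D)) = Add(Mul(-4, -10), Mul(-1, 9)) = Add(40, -9) = 31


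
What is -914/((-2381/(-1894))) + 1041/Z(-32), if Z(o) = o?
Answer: -57874333/76192 ≈ -759.58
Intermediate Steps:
-914/((-2381/(-1894))) + 1041/Z(-32) = -914/((-2381/(-1894))) + 1041/(-32) = -914/((-2381*(-1/1894))) + 1041*(-1/32) = -914/2381/1894 - 1041/32 = -914*1894/2381 - 1041/32 = -1731116/2381 - 1041/32 = -57874333/76192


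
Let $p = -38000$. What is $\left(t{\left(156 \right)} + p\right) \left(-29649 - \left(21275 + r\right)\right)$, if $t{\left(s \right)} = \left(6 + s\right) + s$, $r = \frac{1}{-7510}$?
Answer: $\frac{7205537701999}{3755} \approx 1.9189 \cdot 10^{9}$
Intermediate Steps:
$r = - \frac{1}{7510} \approx -0.00013316$
$t{\left(s \right)} = 6 + 2 s$
$\left(t{\left(156 \right)} + p\right) \left(-29649 - \left(21275 + r\right)\right) = \left(\left(6 + 2 \cdot 156\right) - 38000\right) \left(-29649 - \frac{159775249}{7510}\right) = \left(\left(6 + 312\right) - 38000\right) \left(-29649 + \left(-21275 + \frac{1}{7510}\right)\right) = \left(318 - 38000\right) \left(-29649 - \frac{159775249}{7510}\right) = \left(-37682\right) \left(- \frac{382439239}{7510}\right) = \frac{7205537701999}{3755}$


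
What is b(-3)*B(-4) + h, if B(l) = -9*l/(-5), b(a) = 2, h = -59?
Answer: -367/5 ≈ -73.400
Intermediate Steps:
B(l) = 9*l/5 (B(l) = -9*l*(-1)/5 = -(-9)*l/5 = 9*l/5)
b(-3)*B(-4) + h = 2*((9/5)*(-4)) - 59 = 2*(-36/5) - 59 = -72/5 - 59 = -367/5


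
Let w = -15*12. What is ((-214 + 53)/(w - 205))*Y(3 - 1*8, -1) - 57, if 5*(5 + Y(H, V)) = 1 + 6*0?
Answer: -16227/275 ≈ -59.007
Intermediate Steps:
w = -180
Y(H, V) = -24/5 (Y(H, V) = -5 + (1 + 6*0)/5 = -5 + (1 + 0)/5 = -5 + (⅕)*1 = -5 + ⅕ = -24/5)
((-214 + 53)/(w - 205))*Y(3 - 1*8, -1) - 57 = ((-214 + 53)/(-180 - 205))*(-24/5) - 57 = -161/(-385)*(-24/5) - 57 = -161*(-1/385)*(-24/5) - 57 = (23/55)*(-24/5) - 57 = -552/275 - 57 = -16227/275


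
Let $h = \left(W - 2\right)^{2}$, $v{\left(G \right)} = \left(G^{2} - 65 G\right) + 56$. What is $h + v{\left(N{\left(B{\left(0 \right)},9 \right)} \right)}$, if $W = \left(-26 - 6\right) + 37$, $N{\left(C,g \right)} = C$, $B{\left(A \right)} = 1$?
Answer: $1$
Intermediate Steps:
$W = 5$ ($W = -32 + 37 = 5$)
$v{\left(G \right)} = 56 + G^{2} - 65 G$
$h = 9$ ($h = \left(5 - 2\right)^{2} = 3^{2} = 9$)
$h + v{\left(N{\left(B{\left(0 \right)},9 \right)} \right)} = 9 + \left(56 + 1^{2} - 65\right) = 9 + \left(56 + 1 - 65\right) = 9 - 8 = 1$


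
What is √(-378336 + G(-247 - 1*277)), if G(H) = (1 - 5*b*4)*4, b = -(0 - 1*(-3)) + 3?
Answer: 2*I*√94583 ≈ 615.09*I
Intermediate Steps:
b = 0 (b = -(0 + 3) + 3 = -1*3 + 3 = -3 + 3 = 0)
G(H) = 4 (G(H) = (1 - 5*0*4)*4 = (1 + 0*4)*4 = (1 + 0)*4 = 1*4 = 4)
√(-378336 + G(-247 - 1*277)) = √(-378336 + 4) = √(-378332) = 2*I*√94583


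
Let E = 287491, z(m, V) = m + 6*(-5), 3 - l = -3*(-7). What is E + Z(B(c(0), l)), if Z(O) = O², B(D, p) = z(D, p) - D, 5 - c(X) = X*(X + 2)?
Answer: 288391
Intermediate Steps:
l = -18 (l = 3 - (-3)*(-7) = 3 - 1*21 = 3 - 21 = -18)
z(m, V) = -30 + m (z(m, V) = m - 30 = -30 + m)
c(X) = 5 - X*(2 + X) (c(X) = 5 - X*(X + 2) = 5 - X*(2 + X))
B(D, p) = -30 (B(D, p) = (-30 + D) - D = -30)
E + Z(B(c(0), l)) = 287491 + (-30)² = 287491 + 900 = 288391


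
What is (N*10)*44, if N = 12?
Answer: 5280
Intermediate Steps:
(N*10)*44 = (12*10)*44 = 120*44 = 5280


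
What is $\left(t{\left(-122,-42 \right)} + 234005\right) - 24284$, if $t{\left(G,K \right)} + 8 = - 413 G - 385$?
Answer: $259714$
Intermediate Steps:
$t{\left(G,K \right)} = -393 - 413 G$ ($t{\left(G,K \right)} = -8 - \left(385 + 413 G\right) = -393 - 413 G$)
$\left(t{\left(-122,-42 \right)} + 234005\right) - 24284 = \left(\left(-393 - -50386\right) + 234005\right) - 24284 = \left(\left(-393 + 50386\right) + 234005\right) - 24284 = \left(49993 + 234005\right) - 24284 = 283998 - 24284 = 259714$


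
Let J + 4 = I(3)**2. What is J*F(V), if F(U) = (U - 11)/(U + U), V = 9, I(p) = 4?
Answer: -4/3 ≈ -1.3333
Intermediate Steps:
F(U) = (-11 + U)/(2*U) (F(U) = (-11 + U)/((2*U)) = (-11 + U)*(1/(2*U)) = (-11 + U)/(2*U))
J = 12 (J = -4 + 4**2 = -4 + 16 = 12)
J*F(V) = 12*((1/2)*(-11 + 9)/9) = 12*((1/2)*(1/9)*(-2)) = 12*(-1/9) = -4/3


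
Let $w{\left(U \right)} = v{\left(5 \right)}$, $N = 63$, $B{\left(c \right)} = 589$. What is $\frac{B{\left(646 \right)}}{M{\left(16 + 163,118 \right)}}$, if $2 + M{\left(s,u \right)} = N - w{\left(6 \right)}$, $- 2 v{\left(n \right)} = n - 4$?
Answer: $\frac{1178}{123} \approx 9.5772$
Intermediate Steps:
$v{\left(n \right)} = 2 - \frac{n}{2}$ ($v{\left(n \right)} = - \frac{n - 4}{2} = - \frac{-4 + n}{2} = 2 - \frac{n}{2}$)
$w{\left(U \right)} = - \frac{1}{2}$ ($w{\left(U \right)} = 2 - \frac{5}{2} = - \frac{1}{2}$)
$M{\left(s,u \right)} = \frac{123}{2}$ ($M{\left(s,u \right)} = -2 + \left(63 - - \frac{1}{2}\right) = -2 + \left(63 + \frac{1}{2}\right) = -2 + \frac{127}{2} = \frac{123}{2}$)
$\frac{B{\left(646 \right)}}{M{\left(16 + 163,118 \right)}} = \frac{589}{\frac{123}{2}} = 589 \cdot \frac{2}{123} = \frac{1178}{123}$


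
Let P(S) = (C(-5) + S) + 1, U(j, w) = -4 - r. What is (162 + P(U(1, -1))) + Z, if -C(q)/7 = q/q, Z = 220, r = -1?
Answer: 373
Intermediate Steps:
C(q) = -7 (C(q) = -7*q/q = -7*1 = -7)
U(j, w) = -3 (U(j, w) = -4 - 1*(-1) = -4 + 1 = -3)
P(S) = -6 + S (P(S) = (-7 + S) + 1 = -6 + S)
(162 + P(U(1, -1))) + Z = (162 + (-6 - 3)) + 220 = (162 - 9) + 220 = 153 + 220 = 373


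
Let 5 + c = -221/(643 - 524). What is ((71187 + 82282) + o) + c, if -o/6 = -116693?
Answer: 5975341/7 ≈ 8.5362e+5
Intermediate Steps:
o = 700158 (o = -6*(-116693) = 700158)
c = -48/7 (c = -5 - 221/(643 - 524) = -5 - 221/119 = -5 - 221*1/119 = -5 - 13/7 = -48/7 ≈ -6.8571)
((71187 + 82282) + o) + c = ((71187 + 82282) + 700158) - 48/7 = (153469 + 700158) - 48/7 = 853627 - 48/7 = 5975341/7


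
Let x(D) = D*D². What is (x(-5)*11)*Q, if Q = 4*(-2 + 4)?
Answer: -11000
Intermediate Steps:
Q = 8 (Q = 4*2 = 8)
x(D) = D³
(x(-5)*11)*Q = ((-5)³*11)*8 = -125*11*8 = -1375*8 = -11000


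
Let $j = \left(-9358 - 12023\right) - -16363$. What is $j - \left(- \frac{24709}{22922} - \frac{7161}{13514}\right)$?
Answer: $- \frac{388479325119}{77441977} \approx -5016.4$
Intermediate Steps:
$j = -5018$ ($j = -21381 + 16363 = -5018$)
$j - \left(- \frac{24709}{22922} - \frac{7161}{13514}\right) = -5018 - \left(- \frac{24709}{22922} - \frac{7161}{13514}\right) = -5018 - - \frac{124515467}{77441977} = -5018 + \left(\frac{24709}{22922} + \frac{7161}{13514}\right) = -5018 + \frac{124515467}{77441977} = - \frac{388479325119}{77441977}$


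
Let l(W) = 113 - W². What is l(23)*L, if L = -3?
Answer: 1248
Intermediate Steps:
l(23)*L = (113 - 1*23²)*(-3) = (113 - 1*529)*(-3) = (113 - 529)*(-3) = -416*(-3) = 1248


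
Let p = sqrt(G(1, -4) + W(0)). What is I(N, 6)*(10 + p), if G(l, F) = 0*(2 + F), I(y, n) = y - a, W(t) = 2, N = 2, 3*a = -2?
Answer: 80/3 + 8*sqrt(2)/3 ≈ 30.438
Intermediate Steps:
a = -2/3 (a = (1/3)*(-2) = -2/3 ≈ -0.66667)
I(y, n) = 2/3 + y (I(y, n) = y - 1*(-2/3) = y + 2/3 = 2/3 + y)
G(l, F) = 0
p = sqrt(2) (p = sqrt(0 + 2) = sqrt(2) ≈ 1.4142)
I(N, 6)*(10 + p) = (2/3 + 2)*(10 + sqrt(2)) = 8*(10 + sqrt(2))/3 = 80/3 + 8*sqrt(2)/3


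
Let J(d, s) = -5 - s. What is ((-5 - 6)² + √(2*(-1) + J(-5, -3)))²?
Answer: 14637 + 484*I ≈ 14637.0 + 484.0*I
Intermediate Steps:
((-5 - 6)² + √(2*(-1) + J(-5, -3)))² = ((-5 - 6)² + √(2*(-1) + (-5 - 1*(-3))))² = ((-11)² + √(-2 + (-5 + 3)))² = (121 + √(-2 - 2))² = (121 + √(-4))² = (121 + 2*I)²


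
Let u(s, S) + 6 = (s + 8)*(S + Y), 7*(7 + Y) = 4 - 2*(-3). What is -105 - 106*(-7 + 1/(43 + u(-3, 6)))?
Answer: 86898/137 ≈ 634.29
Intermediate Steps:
Y = -39/7 (Y = -7 + (4 - 2*(-3))/7 = -7 + (4 + 6)/7 = -7 + (1/7)*10 = -7 + 10/7 = -39/7 ≈ -5.5714)
u(s, S) = -6 + (8 + s)*(-39/7 + S) (u(s, S) = -6 + (s + 8)*(S - 39/7) = -6 + (8 + s)*(-39/7 + S))
-105 - 106*(-7 + 1/(43 + u(-3, 6))) = -105 - 106*(-7 + 1/(43 + (-354/7 + 8*6 - 39/7*(-3) + 6*(-3)))) = -105 - 106*(-7 + 1/(43 + (-354/7 + 48 + 117/7 - 18))) = -105 - 106*(-7 + 1/(43 - 27/7)) = -105 - 106*(-7 + 1/(274/7)) = -105 - 106*(-7 + 7/274) = -105 - 106*(-1911/274) = -105 + 101283/137 = 86898/137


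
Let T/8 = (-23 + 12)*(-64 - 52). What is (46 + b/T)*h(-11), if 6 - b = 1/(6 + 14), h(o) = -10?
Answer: -9391479/20416 ≈ -460.01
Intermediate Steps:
T = 10208 (T = 8*((-23 + 12)*(-64 - 52)) = 8*(-11*(-116)) = 8*1276 = 10208)
b = 119/20 (b = 6 - 1/(6 + 14) = 6 - 1/20 = 119/20 ≈ 5.9500)
(46 + b/T)*h(-11) = (46 + (119/20)/10208)*(-10) = (46 + (119/20)*(1/10208))*(-10) = (46 + 119/204160)*(-10) = (9391479/204160)*(-10) = -9391479/20416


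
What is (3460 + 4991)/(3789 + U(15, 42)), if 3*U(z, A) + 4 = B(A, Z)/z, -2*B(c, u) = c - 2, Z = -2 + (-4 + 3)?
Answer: 76059/34085 ≈ 2.2314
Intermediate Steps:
Z = -3 (Z = -2 - 1 = -3)
B(c, u) = 1 - c/2 (B(c, u) = -(c - 2)/2 = -(-2 + c)/2 = 1 - c/2)
U(z, A) = -4/3 + (1 - A/2)/(3*z) (U(z, A) = -4/3 + ((1 - A/2)/z)/3 = -4/3 + (1 - A/2)/(3*z))
(3460 + 4991)/(3789 + U(15, 42)) = (3460 + 4991)/(3789 + (⅙)*(2 - 1*42 - 8*15)/15) = 8451/(3789 + (⅙)*(1/15)*(2 - 42 - 120)) = 8451/(3789 + (⅙)*(1/15)*(-160)) = 8451/(3789 - 16/9) = 8451/(34085/9) = 8451*(9/34085) = 76059/34085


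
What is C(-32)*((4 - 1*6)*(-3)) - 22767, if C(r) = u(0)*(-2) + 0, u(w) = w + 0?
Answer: -22767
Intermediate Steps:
u(w) = w
C(r) = 0 (C(r) = 0*(-2) + 0 = 0 + 0 = 0)
C(-32)*((4 - 1*6)*(-3)) - 22767 = 0*((4 - 1*6)*(-3)) - 22767 = 0*((4 - 6)*(-3)) - 22767 = 0*(-2*(-3)) - 22767 = 0*6 - 22767 = 0 - 22767 = -22767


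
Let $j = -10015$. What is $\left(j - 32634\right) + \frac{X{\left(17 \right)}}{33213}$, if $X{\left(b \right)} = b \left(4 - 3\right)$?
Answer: $- \frac{1416501220}{33213} \approx -42649.0$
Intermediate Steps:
$X{\left(b \right)} = b$ ($X{\left(b \right)} = b 1 = b$)
$\left(j - 32634\right) + \frac{X{\left(17 \right)}}{33213} = \left(-10015 - 32634\right) + \frac{17}{33213} = -42649 + 17 \cdot \frac{1}{33213} = -42649 + \frac{17}{33213} = - \frac{1416501220}{33213}$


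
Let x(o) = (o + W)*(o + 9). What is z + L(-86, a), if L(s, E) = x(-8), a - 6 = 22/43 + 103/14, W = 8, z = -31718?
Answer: -31718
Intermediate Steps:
a = 8349/602 (a = 6 + (22/43 + 103/14) = 6 + 4737/602 = 8349/602 ≈ 13.869)
x(o) = (8 + o)*(9 + o) (x(o) = (o + 8)*(o + 9) = (8 + o)*(9 + o))
L(s, E) = 0 (L(s, E) = 72 + (-8)² + 17*(-8) = 72 + 64 - 136 = 0)
z + L(-86, a) = -31718 + 0 = -31718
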